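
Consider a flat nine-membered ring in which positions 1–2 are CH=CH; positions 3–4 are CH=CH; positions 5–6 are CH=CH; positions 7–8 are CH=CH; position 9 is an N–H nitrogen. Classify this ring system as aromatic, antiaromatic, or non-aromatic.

Check conjugation: every atom in a ring double bond is sp² and brings one electron to the p orbital; the pyrrole-type nitrogen donates its lone pair from the p orbital — every position has a p orbital, so the cyclic π system is continuous.
Counting π electrons: 4 × 2 = 8 from the double-bond units + 2 from the NH atom = 10.
With 10 π electrons (n = 2), the Hückel 4n+2 condition holds.

Aromatic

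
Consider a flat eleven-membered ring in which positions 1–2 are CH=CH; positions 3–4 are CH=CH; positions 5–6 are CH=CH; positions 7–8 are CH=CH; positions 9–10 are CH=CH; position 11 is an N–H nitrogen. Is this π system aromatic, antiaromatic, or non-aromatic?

Antiaromatic

Every ring atom contributes a p orbital perpendicular to the ring (each doubly-bonded ring atom is sp² with one p-orbital electron; the pyrrole-type nitrogen donates its lone pair from the p orbital), so the π system is cyclic and fully conjugated.
Tallying contributions gives 5 × 2 = 10 from the double-bond units + 2 from the NH atom = 12.
A 4n π count (12, n = 3) in a planar conjugated ring means antiaromatic.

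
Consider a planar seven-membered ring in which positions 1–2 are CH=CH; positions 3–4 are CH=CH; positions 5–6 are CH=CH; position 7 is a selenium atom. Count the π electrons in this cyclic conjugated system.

Every ring atom contributes a p orbital perpendicular to the ring (the double-bond atoms are sp², each contributing one p electron; the selenium donates one lone pair from its p orbital), so the π system is cyclic and fully conjugated.
Tallying contributions gives 3 × 2 = 6 from the double-bond units + 2 from the Se atom = 8.

8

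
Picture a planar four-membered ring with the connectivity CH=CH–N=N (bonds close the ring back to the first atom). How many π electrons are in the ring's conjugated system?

4

The p orbitals form a continuous loop: the double-bond atoms are sp², each contributing one p electron; each sp² =N– keeps its lone pair in-plane and puts one electron into the π system. The ring is fully conjugated.
Adding the contributions, 2 × 2 = 4 from the 2 double-bond units.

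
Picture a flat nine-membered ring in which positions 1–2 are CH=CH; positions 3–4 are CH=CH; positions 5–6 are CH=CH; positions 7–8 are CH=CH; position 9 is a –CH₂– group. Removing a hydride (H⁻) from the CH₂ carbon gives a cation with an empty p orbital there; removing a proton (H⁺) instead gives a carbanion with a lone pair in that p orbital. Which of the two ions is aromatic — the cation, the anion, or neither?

The anion

In either ion the ring is fully conjugated: every atom, including the new sp² carbon, supplies a p orbital.
Cation: 4 × 2 + 0 = 8 π electrons → 4(2), antiaromatic.
Anion: 4 × 2 + 2 = 10 π electrons → 4(2)+2, aromatic.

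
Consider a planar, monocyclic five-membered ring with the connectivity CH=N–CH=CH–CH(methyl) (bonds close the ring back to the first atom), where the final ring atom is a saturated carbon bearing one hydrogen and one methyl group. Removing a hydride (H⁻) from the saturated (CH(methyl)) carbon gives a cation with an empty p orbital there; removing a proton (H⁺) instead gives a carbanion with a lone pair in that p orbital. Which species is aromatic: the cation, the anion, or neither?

The anion

In either ion the ring is fully conjugated: every atom, including the new sp² carbon, supplies a p orbital.
Cation: 2 × 2 + 0 = 4 π electrons → 4(1), antiaromatic.
Anion: 2 × 2 + 2 = 6 π electrons → 4(1)+2, aromatic.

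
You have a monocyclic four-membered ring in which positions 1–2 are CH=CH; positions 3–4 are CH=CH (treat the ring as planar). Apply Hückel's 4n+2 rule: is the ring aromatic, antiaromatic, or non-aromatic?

Antiaromatic

The p orbitals form a continuous loop: the double-bond atoms are sp², each contributing one p electron. The ring is fully conjugated.
π-electron count: 2 × 2 = 4 from the 2 double-bond units.
4 = 4(1); a planar, fully conjugated 4n system is antiaromatic.
(This ring is cyclobutadiene.)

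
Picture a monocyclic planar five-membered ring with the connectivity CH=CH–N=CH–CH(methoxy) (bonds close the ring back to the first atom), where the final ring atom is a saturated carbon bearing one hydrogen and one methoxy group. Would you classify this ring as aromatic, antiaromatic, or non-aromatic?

Non-aromatic

The CH(methoxy) carbon is saturated: that saturated carbon is sp³ and has no p orbital in the ring π system. Conjugation is not continuous around the ring.
Hückel's rule only applies to fully conjugated rings, so this one is simply non-aromatic.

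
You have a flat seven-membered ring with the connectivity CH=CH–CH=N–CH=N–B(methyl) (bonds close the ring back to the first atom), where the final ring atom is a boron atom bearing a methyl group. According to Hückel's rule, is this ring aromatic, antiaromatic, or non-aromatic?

Aromatic

All ring atoms are sp² and supply a p orbital to the ring (each doubly-bonded ring atom is sp² with one p-orbital electron; the doubly-bonded nitrogens are pyridine-type — their lone pairs lie in the ring plane, leaving one electron in the p orbital; the boron has an empty p orbital); the conjugation is uninterrupted.
Counting π electrons: 3 × 2 = 6 from the double-bond units + 0 from the B(methyl) atom = 6.
Since 6 = 4·1 + 2, the ring meets the 4n+2 criterion.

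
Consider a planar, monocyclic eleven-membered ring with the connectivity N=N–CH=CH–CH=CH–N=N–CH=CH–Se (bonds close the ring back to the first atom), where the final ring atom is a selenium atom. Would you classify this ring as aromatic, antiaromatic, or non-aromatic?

Every ring atom contributes a p orbital perpendicular to the ring (every atom in a ring double bond is sp² and brings one electron to the p orbital; the doubly-bonded nitrogens are pyridine-type — their lone pairs lie in the ring plane, leaving one electron in the p orbital; the selenium donates one lone pair from its p orbital), so the π system is cyclic and fully conjugated.
Tallying contributions gives 5 × 2 = 10 from the double-bond units + 2 from the Se atom = 12.
A 4n π count (12, n = 3) in a planar conjugated ring means antiaromatic.

Antiaromatic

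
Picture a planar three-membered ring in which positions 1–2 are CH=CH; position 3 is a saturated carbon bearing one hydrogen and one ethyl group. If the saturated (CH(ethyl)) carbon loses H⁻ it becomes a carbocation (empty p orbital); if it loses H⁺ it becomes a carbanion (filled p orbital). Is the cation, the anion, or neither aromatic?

Both ions have a continuous loop of p orbitals — each ring atom is sp².
Cation: 1 × 2 + 0 = 2 π electrons → 4(0)+2, aromatic.
Anion: 1 × 2 + 2 = 4 π electrons → 4(1), antiaromatic.

The cation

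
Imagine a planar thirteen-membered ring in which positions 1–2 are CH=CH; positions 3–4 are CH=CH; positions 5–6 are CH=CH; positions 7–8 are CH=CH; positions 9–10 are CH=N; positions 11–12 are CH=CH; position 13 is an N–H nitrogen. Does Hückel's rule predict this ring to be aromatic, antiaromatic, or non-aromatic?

Aromatic

All ring atoms are sp² and supply a p orbital to the ring (every atom in a ring double bond is sp² and brings one electron to the p orbital; each sp² =N– keeps its lone pair in-plane and puts one electron into the π system; the pyrrole-type nitrogen donates its lone pair from the p orbital); the conjugation is uninterrupted.
Tallying contributions gives 6 × 2 = 12 from the double-bond units + 2 from the NH atom = 14.
14 = 4(3) + 2, which satisfies Hückel's 4n+2 rule.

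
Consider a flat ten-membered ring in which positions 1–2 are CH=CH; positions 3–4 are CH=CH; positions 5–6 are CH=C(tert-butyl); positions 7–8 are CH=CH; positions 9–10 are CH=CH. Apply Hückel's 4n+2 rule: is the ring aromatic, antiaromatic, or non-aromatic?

Aromatic

All ring atoms are sp² and supply a p orbital to the ring (each doubly-bonded ring atom is sp² with one p-orbital electron); the conjugation is uninterrupted.
π-electron count: 5 × 2 = 10 from the 5 double-bond units.
10 = 4(2) + 2, which satisfies Hückel's 4n+2 rule.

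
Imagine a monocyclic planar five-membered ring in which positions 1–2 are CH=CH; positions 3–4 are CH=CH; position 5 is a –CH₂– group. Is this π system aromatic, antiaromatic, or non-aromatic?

Non-aromatic

The CH2 carbon is saturated: the tetrahedral CH₂ carbon is sp³ and has no p orbital in the ring π system. Conjugation is not continuous around the ring.
Broken conjugation rules out both aromaticity and antiaromaticity.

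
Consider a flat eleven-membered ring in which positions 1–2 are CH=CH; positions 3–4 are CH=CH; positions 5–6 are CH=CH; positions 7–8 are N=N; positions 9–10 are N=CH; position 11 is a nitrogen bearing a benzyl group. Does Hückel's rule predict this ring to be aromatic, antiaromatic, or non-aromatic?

The p orbitals form a continuous loop: each doubly-bonded ring atom is sp² with one p-orbital electron; each sp² =N– keeps its lone pair in-plane and puts one electron into the π system; the pyrrole-type nitrogen donates its lone pair from the p orbital. The ring is fully conjugated.
Counting π electrons: 5 × 2 = 10 from the double-bond units + 2 from the N(benzyl) atom = 12.
A 4n π count (12, n = 3) in a planar conjugated ring means antiaromatic.

Antiaromatic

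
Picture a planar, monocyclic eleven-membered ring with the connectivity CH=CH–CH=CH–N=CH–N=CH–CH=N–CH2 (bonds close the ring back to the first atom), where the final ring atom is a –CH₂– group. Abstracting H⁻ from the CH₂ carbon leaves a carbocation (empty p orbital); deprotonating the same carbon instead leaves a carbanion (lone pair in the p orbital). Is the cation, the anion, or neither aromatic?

The cation

Both ions have a continuous loop of p orbitals — each ring atom is sp².
Cation: 5 × 2 + 0 = 10 π electrons → 4(2)+2, aromatic.
Anion: 5 × 2 + 2 = 12 π electrons → 4(3), antiaromatic.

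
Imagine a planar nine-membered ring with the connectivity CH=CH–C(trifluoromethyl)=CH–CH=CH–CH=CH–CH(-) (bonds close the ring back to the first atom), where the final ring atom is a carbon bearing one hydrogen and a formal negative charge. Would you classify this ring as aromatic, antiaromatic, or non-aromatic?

Every ring atom contributes a p orbital perpendicular to the ring (every atom in a ring double bond is sp² and brings one electron to the p orbital; the carbanion's lone pair occupies the p orbital), so the π system is cyclic and fully conjugated.
Counting π electrons: 4 × 2 = 8 from the double-bond units + 2 from the CH(-) atom = 10.
With 10 π electrons (n = 2), the Hückel 4n+2 condition holds.

Aromatic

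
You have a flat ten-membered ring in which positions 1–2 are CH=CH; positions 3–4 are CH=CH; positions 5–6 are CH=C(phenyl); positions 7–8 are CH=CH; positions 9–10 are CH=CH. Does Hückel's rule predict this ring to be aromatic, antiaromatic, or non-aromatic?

Aromatic

All ring atoms are sp² and supply a p orbital to the ring (the double-bond atoms are sp², each contributing one p electron); the conjugation is uninterrupted.
Counting π electrons: 5 × 2 = 10 from the 5 double-bond units.
With 10 π electrons (n = 2), the Hückel 4n+2 condition holds.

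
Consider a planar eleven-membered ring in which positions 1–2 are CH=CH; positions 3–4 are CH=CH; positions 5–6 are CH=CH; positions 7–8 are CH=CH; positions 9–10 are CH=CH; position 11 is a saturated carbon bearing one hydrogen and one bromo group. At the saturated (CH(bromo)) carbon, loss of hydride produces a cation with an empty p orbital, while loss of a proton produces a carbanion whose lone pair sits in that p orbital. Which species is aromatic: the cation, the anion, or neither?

The cation

Once that carbon is sp², every ring atom has a p orbital and both ions are fully conjugated.
Cation: 5 × 2 + 0 = 10 π electrons → 4(2)+2, aromatic.
Anion: 5 × 2 + 2 = 12 π electrons → 4(3), antiaromatic.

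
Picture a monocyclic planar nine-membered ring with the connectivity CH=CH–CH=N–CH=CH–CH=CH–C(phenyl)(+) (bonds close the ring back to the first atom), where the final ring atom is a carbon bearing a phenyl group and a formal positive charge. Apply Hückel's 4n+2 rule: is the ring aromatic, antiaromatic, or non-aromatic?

All ring atoms are sp² and supply a p orbital to the ring (the double-bond atoms are sp², each contributing one p electron; each sp² =N– keeps its lone pair in-plane and puts one electron into the π system; the carbocation has an empty p orbital); the conjugation is uninterrupted.
Tallying contributions gives 4 × 2 = 8 from the double-bond units + 0 from the C(phenyl)(+) atom = 8.
8 is a 4n count (n = 2), so the planar conjugated ring is antiaromatic.

Antiaromatic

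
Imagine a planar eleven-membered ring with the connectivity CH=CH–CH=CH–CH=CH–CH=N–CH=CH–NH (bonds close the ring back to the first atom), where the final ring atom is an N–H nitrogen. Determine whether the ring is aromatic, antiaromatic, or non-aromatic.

All ring atoms are sp² and supply a p orbital to the ring (each doubly-bonded ring atom is sp² with one p-orbital electron; each =N– nitrogen is pyridine-type (lone pair in the sp² plane, one electron in the p orbital); the pyrrole-type nitrogen donates its lone pair from the p orbital); the conjugation is uninterrupted.
Counting π electrons: 5 × 2 = 10 from the double-bond units + 2 from the NH atom = 12.
With 12 = 4·3 π electrons, Hückel's rule classifies the planar ring as antiaromatic.

Antiaromatic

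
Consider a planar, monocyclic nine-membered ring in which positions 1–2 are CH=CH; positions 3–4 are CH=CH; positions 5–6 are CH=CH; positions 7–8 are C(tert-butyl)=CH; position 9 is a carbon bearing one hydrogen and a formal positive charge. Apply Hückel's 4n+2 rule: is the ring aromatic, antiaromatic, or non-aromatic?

Antiaromatic

Check conjugation: each doubly-bonded ring atom is sp² with one p-orbital electron; the carbocation has an empty p orbital — every position has a p orbital, so the cyclic π system is continuous.
Tallying contributions gives 4 × 2 = 8 from the double-bond units + 0 from the CH(+) atom = 8.
8 is a 4n count (n = 2), so the planar conjugated ring is antiaromatic.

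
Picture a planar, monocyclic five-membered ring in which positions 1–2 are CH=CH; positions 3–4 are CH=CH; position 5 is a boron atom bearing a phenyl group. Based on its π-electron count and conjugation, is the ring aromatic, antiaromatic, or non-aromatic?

All ring atoms are sp² and supply a p orbital to the ring (the double-bond atoms are sp², each contributing one p electron; the boron has an empty p orbital); the conjugation is uninterrupted.
Adding the contributions, 2 × 2 = 4 from the double-bond units + 0 from the B(phenyl) atom = 4.
A 4n π count (4, n = 1) in a planar conjugated ring means antiaromatic.

Antiaromatic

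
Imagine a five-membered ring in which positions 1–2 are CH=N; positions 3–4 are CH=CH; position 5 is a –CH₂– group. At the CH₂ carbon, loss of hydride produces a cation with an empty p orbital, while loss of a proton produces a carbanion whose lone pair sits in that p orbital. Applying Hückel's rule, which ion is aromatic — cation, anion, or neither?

The anion

Once that carbon is sp², every ring atom has a p orbital and both ions are fully conjugated.
Cation: 2 × 2 + 0 = 4 π electrons → 4(1), antiaromatic.
Anion: 2 × 2 + 2 = 6 π electrons → 4(1)+2, aromatic.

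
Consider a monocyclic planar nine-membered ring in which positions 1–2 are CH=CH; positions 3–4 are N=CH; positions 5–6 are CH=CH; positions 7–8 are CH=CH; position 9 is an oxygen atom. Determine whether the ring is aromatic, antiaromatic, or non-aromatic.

Check conjugation: the double-bond atoms are sp², each contributing one p electron; each sp² =N– keeps its lone pair in-plane and puts one electron into the π system; the oxygen donates one lone pair from its p orbital — every position has a p orbital, so the cyclic π system is continuous.
Tallying contributions gives 4 × 2 = 8 from the double-bond units + 2 from the O atom = 10.
Since 10 = 4·2 + 2, the ring meets the 4n+2 criterion.

Aromatic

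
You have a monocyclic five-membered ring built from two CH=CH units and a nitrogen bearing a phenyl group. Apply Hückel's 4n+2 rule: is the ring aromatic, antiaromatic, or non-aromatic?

Aromatic

All ring atoms are sp² and supply a p orbital to the ring (the double-bond atoms are sp², each contributing one p electron; the pyrrole-type nitrogen donates its lone pair from the p orbital); the conjugation is uninterrupted.
π-electron count: 2 × 2 = 4 from the double-bond units + 2 from the N(phenyl) atom = 6.
Since 6 = 4·1 + 2, the ring meets the 4n+2 criterion.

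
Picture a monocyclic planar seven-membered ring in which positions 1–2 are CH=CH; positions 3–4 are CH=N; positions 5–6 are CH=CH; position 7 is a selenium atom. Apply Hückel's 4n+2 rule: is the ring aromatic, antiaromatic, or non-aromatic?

Check conjugation: every atom in a ring double bond is sp² and brings one electron to the p orbital; each sp² =N– keeps its lone pair in-plane and puts one electron into the π system; the selenium donates one lone pair from its p orbital — every position has a p orbital, so the cyclic π system is continuous.
π-electron count: 3 × 2 = 6 from the double-bond units + 2 from the Se atom = 8.
A 4n π count (8, n = 2) in a planar conjugated ring means antiaromatic.

Antiaromatic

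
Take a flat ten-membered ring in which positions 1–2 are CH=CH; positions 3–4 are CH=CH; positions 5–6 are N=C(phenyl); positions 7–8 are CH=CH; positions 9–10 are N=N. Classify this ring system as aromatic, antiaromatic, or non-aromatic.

Aromatic

Every ring atom contributes a p orbital perpendicular to the ring (each doubly-bonded ring atom is sp² with one p-orbital electron; the doubly-bonded nitrogens are pyridine-type — their lone pairs lie in the ring plane, leaving one electron in the p orbital), so the π system is cyclic and fully conjugated.
π-electron count: 5 × 2 = 10 from the 5 double-bond units.
With 10 π electrons (n = 2), the Hückel 4n+2 condition holds.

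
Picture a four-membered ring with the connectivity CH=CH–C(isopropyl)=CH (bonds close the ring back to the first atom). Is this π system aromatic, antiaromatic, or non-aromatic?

All ring atoms are sp² and supply a p orbital to the ring (every atom in a ring double bond is sp² and brings one electron to the p orbital); the conjugation is uninterrupted.
Adding the contributions, 2 × 2 = 4 from the 2 double-bond units.
With 4 = 4·1 π electrons, Hückel's rule classifies the planar ring as antiaromatic.

Antiaromatic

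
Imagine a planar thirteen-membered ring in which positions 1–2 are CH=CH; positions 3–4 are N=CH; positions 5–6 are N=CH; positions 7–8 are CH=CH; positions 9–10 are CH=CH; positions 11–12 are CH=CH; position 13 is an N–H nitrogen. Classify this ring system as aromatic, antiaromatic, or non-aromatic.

Check conjugation: the double-bond atoms are sp², each contributing one p electron; each sp² =N– keeps its lone pair in-plane and puts one electron into the π system; the pyrrole-type nitrogen donates its lone pair from the p orbital — every position has a p orbital, so the cyclic π system is continuous.
π-electron count: 6 × 2 = 12 from the double-bond units + 2 from the NH atom = 14.
That gives a 4n+2 count (14, n = 3).

Aromatic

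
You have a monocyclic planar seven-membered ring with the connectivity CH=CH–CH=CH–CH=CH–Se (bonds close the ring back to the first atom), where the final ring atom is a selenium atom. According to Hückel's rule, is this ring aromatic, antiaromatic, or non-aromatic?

All ring atoms are sp² and supply a p orbital to the ring (the double-bond atoms are sp², each contributing one p electron; the selenium donates one lone pair from its p orbital); the conjugation is uninterrupted.
π-electron count: 3 × 2 = 6 from the double-bond units + 2 from the Se atom = 8.
A 4n π count (8, n = 2) in a planar conjugated ring means antiaromatic.

Antiaromatic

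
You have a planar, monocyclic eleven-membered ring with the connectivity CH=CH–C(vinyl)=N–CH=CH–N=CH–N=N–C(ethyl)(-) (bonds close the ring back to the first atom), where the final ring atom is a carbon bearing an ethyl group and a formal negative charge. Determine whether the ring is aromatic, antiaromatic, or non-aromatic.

Check conjugation: the double-bond atoms are sp², each contributing one p electron; each =N– nitrogen is pyridine-type (lone pair in the sp² plane, one electron in the p orbital); the carbanion's lone pair occupies the p orbital — every position has a p orbital, so the cyclic π system is continuous.
Tallying contributions gives 5 × 2 = 10 from the double-bond units + 2 from the C(ethyl)(-) atom = 12.
With 12 = 4·3 π electrons, Hückel's rule classifies the planar ring as antiaromatic.

Antiaromatic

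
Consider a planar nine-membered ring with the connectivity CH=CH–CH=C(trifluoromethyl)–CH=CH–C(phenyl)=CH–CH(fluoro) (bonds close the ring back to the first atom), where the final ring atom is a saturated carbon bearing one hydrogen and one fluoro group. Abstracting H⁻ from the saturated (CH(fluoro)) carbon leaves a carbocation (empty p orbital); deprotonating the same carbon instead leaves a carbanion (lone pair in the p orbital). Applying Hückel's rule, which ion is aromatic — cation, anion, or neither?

Once that carbon is sp², every ring atom has a p orbital and both ions are fully conjugated.
Cation: 4 × 2 + 0 = 8 π electrons → 4(2), antiaromatic.
Anion: 4 × 2 + 2 = 10 π electrons → 4(2)+2, aromatic.

The anion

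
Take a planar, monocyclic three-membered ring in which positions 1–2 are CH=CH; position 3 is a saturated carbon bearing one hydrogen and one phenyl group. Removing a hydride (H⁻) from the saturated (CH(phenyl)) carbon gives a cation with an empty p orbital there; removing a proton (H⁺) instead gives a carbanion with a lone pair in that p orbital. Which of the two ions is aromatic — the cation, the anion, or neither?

The cation

In either ion the ring is fully conjugated: every atom, including the new sp² carbon, supplies a p orbital.
Cation: 1 × 2 + 0 = 2 π electrons → 4(0)+2, aromatic.
Anion: 1 × 2 + 2 = 4 π electrons → 4(1), antiaromatic.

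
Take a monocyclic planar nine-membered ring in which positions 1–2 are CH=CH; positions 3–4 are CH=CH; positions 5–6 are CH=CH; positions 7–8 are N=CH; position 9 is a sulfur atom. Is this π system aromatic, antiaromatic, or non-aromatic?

Aromatic

All ring atoms are sp² and supply a p orbital to the ring (every atom in a ring double bond is sp² and brings one electron to the p orbital; each sp² =N– keeps its lone pair in-plane and puts one electron into the π system; the sulfur donates one lone pair from its p orbital); the conjugation is uninterrupted.
Adding the contributions, 4 × 2 = 8 from the double-bond units + 2 from the S atom = 10.
With 10 π electrons (n = 2), the Hückel 4n+2 condition holds.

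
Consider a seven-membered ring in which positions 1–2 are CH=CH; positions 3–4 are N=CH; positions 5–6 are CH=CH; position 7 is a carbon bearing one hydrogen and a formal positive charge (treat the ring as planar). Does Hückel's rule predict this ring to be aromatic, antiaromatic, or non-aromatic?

Aromatic

Check conjugation: every atom in a ring double bond is sp² and brings one electron to the p orbital; each =N– nitrogen is pyridine-type (lone pair in the sp² plane, one electron in the p orbital); the carbocation has an empty p orbital — every position has a p orbital, so the cyclic π system is continuous.
Adding the contributions, 3 × 2 = 6 from the double-bond units + 0 from the CH(+) atom = 6.
6 = 4(1) + 2, which satisfies Hückel's 4n+2 rule.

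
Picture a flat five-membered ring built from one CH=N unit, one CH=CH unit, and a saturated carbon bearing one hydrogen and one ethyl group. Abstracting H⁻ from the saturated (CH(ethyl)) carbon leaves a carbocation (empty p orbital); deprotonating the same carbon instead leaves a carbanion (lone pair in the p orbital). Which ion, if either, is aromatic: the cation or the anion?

Both ions have a continuous loop of p orbitals — each ring atom is sp².
Cation: 2 × 2 + 0 = 4 π electrons → 4(1), antiaromatic.
Anion: 2 × 2 + 2 = 6 π electrons → 4(1)+2, aromatic.

The anion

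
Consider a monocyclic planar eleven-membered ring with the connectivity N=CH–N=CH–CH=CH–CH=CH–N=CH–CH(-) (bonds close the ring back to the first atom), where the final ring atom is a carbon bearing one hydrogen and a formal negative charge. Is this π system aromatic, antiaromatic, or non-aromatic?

Antiaromatic

Every ring atom contributes a p orbital perpendicular to the ring (every atom in a ring double bond is sp² and brings one electron to the p orbital; each =N– nitrogen is pyridine-type (lone pair in the sp² plane, one electron in the p orbital); the carbanion's lone pair occupies the p orbital), so the π system is cyclic and fully conjugated.
π-electron count: 5 × 2 = 10 from the double-bond units + 2 from the CH(-) atom = 12.
12 is a 4n count (n = 3), so the planar conjugated ring is antiaromatic.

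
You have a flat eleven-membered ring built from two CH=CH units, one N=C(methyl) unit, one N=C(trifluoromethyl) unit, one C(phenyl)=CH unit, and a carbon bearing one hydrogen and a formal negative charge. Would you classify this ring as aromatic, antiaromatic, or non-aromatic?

Every ring atom contributes a p orbital perpendicular to the ring (every atom in a ring double bond is sp² and brings one electron to the p orbital; each =N– nitrogen is pyridine-type (lone pair in the sp² plane, one electron in the p orbital); the carbanion's lone pair occupies the p orbital), so the π system is cyclic and fully conjugated.
Counting π electrons: 5 × 2 = 10 from the double-bond units + 2 from the CH(-) atom = 12.
12 = 4(3); a planar, fully conjugated 4n system is antiaromatic.

Antiaromatic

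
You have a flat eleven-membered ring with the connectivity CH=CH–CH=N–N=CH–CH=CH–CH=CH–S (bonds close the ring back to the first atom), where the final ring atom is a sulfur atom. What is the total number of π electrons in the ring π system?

All ring atoms are sp² and supply a p orbital to the ring (the double-bond atoms are sp², each contributing one p electron; each =N– nitrogen is pyridine-type (lone pair in the sp² plane, one electron in the p orbital); the sulfur donates one lone pair from its p orbital); the conjugation is uninterrupted.
π-electron count: 5 × 2 = 10 from the double-bond units + 2 from the S atom = 12.

12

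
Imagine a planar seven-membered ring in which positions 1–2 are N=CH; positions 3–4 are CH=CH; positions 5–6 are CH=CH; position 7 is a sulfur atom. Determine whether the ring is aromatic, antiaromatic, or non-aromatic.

The p orbitals form a continuous loop: each doubly-bonded ring atom is sp² with one p-orbital electron; each =N– nitrogen is pyridine-type (lone pair in the sp² plane, one electron in the p orbital); the sulfur donates one lone pair from its p orbital. The ring is fully conjugated.
Adding the contributions, 3 × 2 = 6 from the double-bond units + 2 from the S atom = 8.
A 4n π count (8, n = 2) in a planar conjugated ring means antiaromatic.

Antiaromatic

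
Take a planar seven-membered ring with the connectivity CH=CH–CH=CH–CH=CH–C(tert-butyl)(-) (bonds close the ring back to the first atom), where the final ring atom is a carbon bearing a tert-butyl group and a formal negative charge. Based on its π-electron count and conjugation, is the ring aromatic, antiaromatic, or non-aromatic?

All ring atoms are sp² and supply a p orbital to the ring (every atom in a ring double bond is sp² and brings one electron to the p orbital; the carbanion's lone pair occupies the p orbital); the conjugation is uninterrupted.
Tallying contributions gives 3 × 2 = 6 from the double-bond units + 2 from the C(tert-butyl)(-) atom = 8.
A 4n π count (8, n = 2) in a planar conjugated ring means antiaromatic.

Antiaromatic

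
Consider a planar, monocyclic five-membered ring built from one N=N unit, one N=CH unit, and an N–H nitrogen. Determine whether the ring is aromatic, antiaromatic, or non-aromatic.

Check conjugation: each doubly-bonded ring atom is sp² with one p-orbital electron; each sp² =N– keeps its lone pair in-plane and puts one electron into the π system; the pyrrole-type nitrogen donates its lone pair from the p orbital — every position has a p orbital, so the cyclic π system is continuous.
Adding the contributions, 2 × 2 = 4 from the double-bond units + 2 from the NH atom = 6.
Since 6 = 4·1 + 2, the ring meets the 4n+2 criterion.

Aromatic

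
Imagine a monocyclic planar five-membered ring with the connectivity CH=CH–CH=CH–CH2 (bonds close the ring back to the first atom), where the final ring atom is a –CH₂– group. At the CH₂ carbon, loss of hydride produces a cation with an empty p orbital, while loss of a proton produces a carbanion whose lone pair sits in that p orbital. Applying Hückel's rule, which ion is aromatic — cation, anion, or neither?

The anion

In both ions every ring atom is sp² and contributes a p orbital, so both rings are fully conjugated.
Cation: 2 × 2 + 0 = 4 π electrons → 4(1), antiaromatic.
Anion: 2 × 2 + 2 = 6 π electrons → 4(1)+2, aromatic.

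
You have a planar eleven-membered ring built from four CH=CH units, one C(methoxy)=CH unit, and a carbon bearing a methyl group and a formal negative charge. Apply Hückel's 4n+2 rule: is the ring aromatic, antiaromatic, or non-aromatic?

All ring atoms are sp² and supply a p orbital to the ring (every atom in a ring double bond is sp² and brings one electron to the p orbital; the carbanion's lone pair occupies the p orbital); the conjugation is uninterrupted.
Tallying contributions gives 5 × 2 = 10 from the double-bond units + 2 from the C(methyl)(-) atom = 12.
12 is a 4n count (n = 3), so the planar conjugated ring is antiaromatic.

Antiaromatic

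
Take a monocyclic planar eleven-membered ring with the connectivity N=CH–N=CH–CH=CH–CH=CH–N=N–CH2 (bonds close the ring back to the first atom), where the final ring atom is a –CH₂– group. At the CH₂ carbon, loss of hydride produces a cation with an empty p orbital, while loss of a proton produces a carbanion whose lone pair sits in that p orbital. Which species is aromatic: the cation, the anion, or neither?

The cation

In either ion the ring is fully conjugated: every atom, including the new sp² carbon, supplies a p orbital.
Cation: 5 × 2 + 0 = 10 π electrons → 4(2)+2, aromatic.
Anion: 5 × 2 + 2 = 12 π electrons → 4(3), antiaromatic.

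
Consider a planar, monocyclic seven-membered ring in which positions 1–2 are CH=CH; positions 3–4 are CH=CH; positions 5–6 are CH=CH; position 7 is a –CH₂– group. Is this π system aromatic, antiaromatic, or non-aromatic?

The CH2 position has four σ bonds — the tetrahedral CH₂ carbon is sp³ and has no p orbital in the ring π system — so the cyclic conjugation is interrupted.
Without a continuous loop of overlapping p orbitals the Hückel electron count never comes into play.

Non-aromatic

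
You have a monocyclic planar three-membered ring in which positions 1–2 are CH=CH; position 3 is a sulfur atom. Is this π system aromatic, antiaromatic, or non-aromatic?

Antiaromatic

Every ring atom contributes a p orbital perpendicular to the ring (each doubly-bonded ring atom is sp² with one p-orbital electron; the sulfur donates one lone pair from its p orbital), so the π system is cyclic and fully conjugated.
π-electron count: 1 × 2 = 2 from the double-bond unit + 2 from the S atom = 4.
With 4 = 4·1 π electrons, Hückel's rule classifies the planar ring as antiaromatic.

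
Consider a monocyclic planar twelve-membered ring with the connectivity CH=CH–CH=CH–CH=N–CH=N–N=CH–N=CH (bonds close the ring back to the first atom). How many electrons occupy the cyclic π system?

12

The p orbitals form a continuous loop: each doubly-bonded ring atom is sp² with one p-orbital electron; the doubly-bonded nitrogens are pyridine-type — their lone pairs lie in the ring plane, leaving one electron in the p orbital. The ring is fully conjugated.
Tallying contributions gives 6 × 2 = 12 from the 6 double-bond units.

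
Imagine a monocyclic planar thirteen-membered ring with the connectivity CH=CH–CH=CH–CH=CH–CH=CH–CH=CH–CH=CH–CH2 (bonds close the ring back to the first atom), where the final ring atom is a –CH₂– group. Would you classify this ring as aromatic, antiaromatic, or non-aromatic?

The CH2 carbon is saturated: the tetrahedral CH₂ carbon is sp³ and has no p orbital in the ring π system. Conjugation is not continuous around the ring.
Broken conjugation rules out both aromaticity and antiaromaticity.

Non-aromatic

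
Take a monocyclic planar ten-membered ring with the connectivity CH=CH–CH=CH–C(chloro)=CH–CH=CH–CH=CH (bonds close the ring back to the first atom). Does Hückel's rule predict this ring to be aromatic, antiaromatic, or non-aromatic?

Every ring atom contributes a p orbital perpendicular to the ring (every atom in a ring double bond is sp² and brings one electron to the p orbital), so the π system is cyclic and fully conjugated.
Tallying contributions gives 5 × 2 = 10 from the 5 double-bond units.
10 = 4(2) + 2, which satisfies Hückel's 4n+2 rule.

Aromatic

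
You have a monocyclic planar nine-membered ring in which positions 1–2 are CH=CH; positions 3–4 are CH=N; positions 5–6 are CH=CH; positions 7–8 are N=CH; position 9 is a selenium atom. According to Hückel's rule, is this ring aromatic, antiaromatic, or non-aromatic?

Aromatic

The p orbitals form a continuous loop: every atom in a ring double bond is sp² and brings one electron to the p orbital; each sp² =N– keeps its lone pair in-plane and puts one electron into the π system; the selenium donates one lone pair from its p orbital. The ring is fully conjugated.
π-electron count: 4 × 2 = 8 from the double-bond units + 2 from the Se atom = 10.
That gives a 4n+2 count (10, n = 2).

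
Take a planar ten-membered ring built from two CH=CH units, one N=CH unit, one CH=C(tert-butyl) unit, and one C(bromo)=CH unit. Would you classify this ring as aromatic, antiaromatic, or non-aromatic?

Aromatic

Check conjugation: each doubly-bonded ring atom is sp² with one p-orbital electron; each sp² =N– keeps its lone pair in-plane and puts one electron into the π system — every position has a p orbital, so the cyclic π system is continuous.
Counting π electrons: 5 × 2 = 10 from the 5 double-bond units.
That gives a 4n+2 count (10, n = 2).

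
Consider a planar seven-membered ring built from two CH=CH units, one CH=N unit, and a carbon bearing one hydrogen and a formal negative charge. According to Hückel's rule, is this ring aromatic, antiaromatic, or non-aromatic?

Antiaromatic

Check conjugation: the double-bond atoms are sp², each contributing one p electron; the doubly-bonded nitrogens are pyridine-type — their lone pairs lie in the ring plane, leaving one electron in the p orbital; the carbanion's lone pair occupies the p orbital — every position has a p orbital, so the cyclic π system is continuous.
Tallying contributions gives 3 × 2 = 6 from the double-bond units + 2 from the CH(-) atom = 8.
A 4n π count (8, n = 2) in a planar conjugated ring means antiaromatic.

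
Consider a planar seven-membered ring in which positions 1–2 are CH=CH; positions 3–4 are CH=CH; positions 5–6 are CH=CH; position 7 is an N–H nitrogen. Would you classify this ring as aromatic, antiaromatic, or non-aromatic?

Check conjugation: each doubly-bonded ring atom is sp² with one p-orbital electron; the pyrrole-type nitrogen donates its lone pair from the p orbital — every position has a p orbital, so the cyclic π system is continuous.
π-electron count: 3 × 2 = 6 from the double-bond units + 2 from the NH atom = 8.
With 8 = 4·2 π electrons, Hückel's rule classifies the planar ring as antiaromatic.

Antiaromatic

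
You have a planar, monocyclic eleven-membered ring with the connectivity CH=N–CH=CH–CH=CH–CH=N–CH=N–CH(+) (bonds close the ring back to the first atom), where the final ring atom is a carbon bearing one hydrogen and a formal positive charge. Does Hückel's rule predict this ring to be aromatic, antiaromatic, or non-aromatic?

Aromatic

Every ring atom contributes a p orbital perpendicular to the ring (each doubly-bonded ring atom is sp² with one p-orbital electron; the doubly-bonded nitrogens are pyridine-type — their lone pairs lie in the ring plane, leaving one electron in the p orbital; the carbocation has an empty p orbital), so the π system is cyclic and fully conjugated.
Counting π electrons: 5 × 2 = 10 from the double-bond units + 0 from the CH(+) atom = 10.
With 10 π electrons (n = 2), the Hückel 4n+2 condition holds.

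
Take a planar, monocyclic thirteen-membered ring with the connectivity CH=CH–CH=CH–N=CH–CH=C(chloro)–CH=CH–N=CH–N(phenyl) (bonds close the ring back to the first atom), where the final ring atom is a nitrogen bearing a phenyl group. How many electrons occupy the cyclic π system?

14

Check conjugation: every atom in a ring double bond is sp² and brings one electron to the p orbital; each =N– nitrogen is pyridine-type (lone pair in the sp² plane, one electron in the p orbital); the pyrrole-type nitrogen donates its lone pair from the p orbital — every position has a p orbital, so the cyclic π system is continuous.
Adding the contributions, 6 × 2 = 12 from the double-bond units + 2 from the N(phenyl) atom = 14.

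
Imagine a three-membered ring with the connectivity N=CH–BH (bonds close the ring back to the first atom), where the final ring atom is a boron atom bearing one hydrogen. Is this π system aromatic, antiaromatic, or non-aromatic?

Aromatic

Every ring atom contributes a p orbital perpendicular to the ring (the double-bond atoms are sp², each contributing one p electron; each =N– nitrogen is pyridine-type (lone pair in the sp² plane, one electron in the p orbital); the boron has an empty p orbital), so the π system is cyclic and fully conjugated.
Tallying contributions gives 1 × 2 = 2 from the double-bond unit + 0 from the BH atom = 2.
That gives a 4n+2 count (2, n = 0).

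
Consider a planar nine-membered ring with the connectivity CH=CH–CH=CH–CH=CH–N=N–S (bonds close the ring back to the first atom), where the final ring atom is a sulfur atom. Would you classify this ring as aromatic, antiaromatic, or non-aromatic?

Aromatic

Check conjugation: the double-bond atoms are sp², each contributing one p electron; each sp² =N– keeps its lone pair in-plane and puts one electron into the π system; the sulfur donates one lone pair from its p orbital — every position has a p orbital, so the cyclic π system is continuous.
Adding the contributions, 4 × 2 = 8 from the double-bond units + 2 from the S atom = 10.
That gives a 4n+2 count (10, n = 2).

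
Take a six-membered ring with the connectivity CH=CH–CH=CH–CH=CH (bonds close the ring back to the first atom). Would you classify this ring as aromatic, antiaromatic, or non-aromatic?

Aromatic

The p orbitals form a continuous loop: the double-bond atoms are sp², each contributing one p electron. The ring is fully conjugated.
Counting π electrons: 3 × 2 = 6 from the 3 double-bond units.
With 6 π electrons (n = 1), the Hückel 4n+2 condition holds.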